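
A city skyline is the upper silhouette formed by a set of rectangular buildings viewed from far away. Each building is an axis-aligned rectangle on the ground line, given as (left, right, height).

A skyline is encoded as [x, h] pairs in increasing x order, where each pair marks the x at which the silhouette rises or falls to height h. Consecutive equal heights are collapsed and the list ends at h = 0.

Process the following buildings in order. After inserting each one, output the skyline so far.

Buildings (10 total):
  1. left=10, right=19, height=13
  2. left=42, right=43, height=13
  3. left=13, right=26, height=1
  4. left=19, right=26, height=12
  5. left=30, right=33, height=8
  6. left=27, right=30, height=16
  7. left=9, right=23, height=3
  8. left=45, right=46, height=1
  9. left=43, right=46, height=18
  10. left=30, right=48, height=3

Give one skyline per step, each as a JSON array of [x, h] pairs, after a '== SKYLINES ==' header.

== SKYLINES ==
[[10,13],[19,0]]
[[10,13],[19,0],[42,13],[43,0]]
[[10,13],[19,1],[26,0],[42,13],[43,0]]
[[10,13],[19,12],[26,0],[42,13],[43,0]]
[[10,13],[19,12],[26,0],[30,8],[33,0],[42,13],[43,0]]
[[10,13],[19,12],[26,0],[27,16],[30,8],[33,0],[42,13],[43,0]]
[[9,3],[10,13],[19,12],[26,0],[27,16],[30,8],[33,0],[42,13],[43,0]]
[[9,3],[10,13],[19,12],[26,0],[27,16],[30,8],[33,0],[42,13],[43,0],[45,1],[46,0]]
[[9,3],[10,13],[19,12],[26,0],[27,16],[30,8],[33,0],[42,13],[43,18],[46,0]]
[[9,3],[10,13],[19,12],[26,0],[27,16],[30,8],[33,3],[42,13],[43,18],[46,3],[48,0]]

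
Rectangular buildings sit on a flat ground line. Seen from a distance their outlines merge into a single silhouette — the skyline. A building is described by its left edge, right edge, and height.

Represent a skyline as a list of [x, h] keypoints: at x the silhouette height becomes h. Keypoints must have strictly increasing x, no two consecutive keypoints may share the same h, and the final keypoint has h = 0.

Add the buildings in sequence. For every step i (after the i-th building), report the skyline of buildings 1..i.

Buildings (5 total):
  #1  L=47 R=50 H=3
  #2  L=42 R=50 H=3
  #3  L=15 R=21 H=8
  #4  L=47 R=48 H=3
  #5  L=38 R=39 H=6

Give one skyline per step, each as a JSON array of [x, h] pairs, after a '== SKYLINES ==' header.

== SKYLINES ==
[[47,3],[50,0]]
[[42,3],[50,0]]
[[15,8],[21,0],[42,3],[50,0]]
[[15,8],[21,0],[42,3],[50,0]]
[[15,8],[21,0],[38,6],[39,0],[42,3],[50,0]]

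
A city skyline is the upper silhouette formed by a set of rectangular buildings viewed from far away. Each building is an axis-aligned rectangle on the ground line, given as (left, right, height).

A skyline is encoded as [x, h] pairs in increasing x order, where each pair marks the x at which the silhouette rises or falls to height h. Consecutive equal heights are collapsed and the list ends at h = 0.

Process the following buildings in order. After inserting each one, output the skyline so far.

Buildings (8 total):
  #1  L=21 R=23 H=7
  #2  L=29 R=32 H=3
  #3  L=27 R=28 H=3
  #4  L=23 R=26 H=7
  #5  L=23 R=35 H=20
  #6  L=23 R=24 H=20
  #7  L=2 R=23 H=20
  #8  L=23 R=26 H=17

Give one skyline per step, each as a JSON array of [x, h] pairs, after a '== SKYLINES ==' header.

== SKYLINES ==
[[21,7],[23,0]]
[[21,7],[23,0],[29,3],[32,0]]
[[21,7],[23,0],[27,3],[28,0],[29,3],[32,0]]
[[21,7],[26,0],[27,3],[28,0],[29,3],[32,0]]
[[21,7],[23,20],[35,0]]
[[21,7],[23,20],[35,0]]
[[2,20],[35,0]]
[[2,20],[35,0]]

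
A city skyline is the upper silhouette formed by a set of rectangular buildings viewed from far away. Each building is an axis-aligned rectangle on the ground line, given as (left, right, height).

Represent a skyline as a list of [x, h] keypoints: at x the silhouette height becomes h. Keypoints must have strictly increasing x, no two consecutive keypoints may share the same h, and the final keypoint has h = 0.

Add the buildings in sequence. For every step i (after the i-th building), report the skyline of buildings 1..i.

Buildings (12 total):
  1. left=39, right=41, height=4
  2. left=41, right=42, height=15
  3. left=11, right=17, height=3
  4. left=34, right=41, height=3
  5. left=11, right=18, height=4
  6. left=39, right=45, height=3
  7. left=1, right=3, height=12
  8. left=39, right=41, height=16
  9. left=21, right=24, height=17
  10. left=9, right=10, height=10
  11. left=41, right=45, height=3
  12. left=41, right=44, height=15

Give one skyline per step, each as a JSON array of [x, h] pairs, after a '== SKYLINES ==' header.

== SKYLINES ==
[[39,4],[41,0]]
[[39,4],[41,15],[42,0]]
[[11,3],[17,0],[39,4],[41,15],[42,0]]
[[11,3],[17,0],[34,3],[39,4],[41,15],[42,0]]
[[11,4],[18,0],[34,3],[39,4],[41,15],[42,0]]
[[11,4],[18,0],[34,3],[39,4],[41,15],[42,3],[45,0]]
[[1,12],[3,0],[11,4],[18,0],[34,3],[39,4],[41,15],[42,3],[45,0]]
[[1,12],[3,0],[11,4],[18,0],[34,3],[39,16],[41,15],[42,3],[45,0]]
[[1,12],[3,0],[11,4],[18,0],[21,17],[24,0],[34,3],[39,16],[41,15],[42,3],[45,0]]
[[1,12],[3,0],[9,10],[10,0],[11,4],[18,0],[21,17],[24,0],[34,3],[39,16],[41,15],[42,3],[45,0]]
[[1,12],[3,0],[9,10],[10,0],[11,4],[18,0],[21,17],[24,0],[34,3],[39,16],[41,15],[42,3],[45,0]]
[[1,12],[3,0],[9,10],[10,0],[11,4],[18,0],[21,17],[24,0],[34,3],[39,16],[41,15],[44,3],[45,0]]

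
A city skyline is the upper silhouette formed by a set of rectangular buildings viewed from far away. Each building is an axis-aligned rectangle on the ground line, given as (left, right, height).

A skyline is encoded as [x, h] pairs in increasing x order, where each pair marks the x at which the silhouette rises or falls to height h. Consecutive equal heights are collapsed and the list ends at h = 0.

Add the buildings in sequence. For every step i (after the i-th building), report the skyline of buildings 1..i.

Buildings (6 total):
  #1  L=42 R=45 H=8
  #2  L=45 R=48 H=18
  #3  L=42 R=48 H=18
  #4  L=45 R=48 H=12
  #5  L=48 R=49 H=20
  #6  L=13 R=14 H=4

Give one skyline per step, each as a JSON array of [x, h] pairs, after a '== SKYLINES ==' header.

== SKYLINES ==
[[42,8],[45,0]]
[[42,8],[45,18],[48,0]]
[[42,18],[48,0]]
[[42,18],[48,0]]
[[42,18],[48,20],[49,0]]
[[13,4],[14,0],[42,18],[48,20],[49,0]]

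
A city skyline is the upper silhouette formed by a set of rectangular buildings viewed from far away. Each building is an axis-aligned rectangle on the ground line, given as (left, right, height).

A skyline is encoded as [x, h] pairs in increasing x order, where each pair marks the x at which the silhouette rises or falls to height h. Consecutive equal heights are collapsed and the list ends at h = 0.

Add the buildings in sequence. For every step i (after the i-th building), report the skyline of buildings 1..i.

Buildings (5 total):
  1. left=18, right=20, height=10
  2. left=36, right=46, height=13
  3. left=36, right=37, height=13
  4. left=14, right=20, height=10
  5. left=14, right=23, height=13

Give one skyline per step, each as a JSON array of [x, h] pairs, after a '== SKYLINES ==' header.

== SKYLINES ==
[[18,10],[20,0]]
[[18,10],[20,0],[36,13],[46,0]]
[[18,10],[20,0],[36,13],[46,0]]
[[14,10],[20,0],[36,13],[46,0]]
[[14,13],[23,0],[36,13],[46,0]]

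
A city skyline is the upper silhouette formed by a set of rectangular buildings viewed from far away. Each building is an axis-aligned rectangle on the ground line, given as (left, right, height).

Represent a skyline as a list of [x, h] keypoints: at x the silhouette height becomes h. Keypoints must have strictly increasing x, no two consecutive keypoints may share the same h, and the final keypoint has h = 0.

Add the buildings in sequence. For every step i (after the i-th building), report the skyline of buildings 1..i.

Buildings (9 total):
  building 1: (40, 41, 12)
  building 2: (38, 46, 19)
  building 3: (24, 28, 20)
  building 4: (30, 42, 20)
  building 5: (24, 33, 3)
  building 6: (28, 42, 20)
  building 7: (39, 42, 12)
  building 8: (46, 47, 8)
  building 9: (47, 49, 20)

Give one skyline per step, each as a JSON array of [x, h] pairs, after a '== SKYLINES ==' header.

== SKYLINES ==
[[40,12],[41,0]]
[[38,19],[46,0]]
[[24,20],[28,0],[38,19],[46,0]]
[[24,20],[28,0],[30,20],[42,19],[46,0]]
[[24,20],[28,3],[30,20],[42,19],[46,0]]
[[24,20],[42,19],[46,0]]
[[24,20],[42,19],[46,0]]
[[24,20],[42,19],[46,8],[47,0]]
[[24,20],[42,19],[46,8],[47,20],[49,0]]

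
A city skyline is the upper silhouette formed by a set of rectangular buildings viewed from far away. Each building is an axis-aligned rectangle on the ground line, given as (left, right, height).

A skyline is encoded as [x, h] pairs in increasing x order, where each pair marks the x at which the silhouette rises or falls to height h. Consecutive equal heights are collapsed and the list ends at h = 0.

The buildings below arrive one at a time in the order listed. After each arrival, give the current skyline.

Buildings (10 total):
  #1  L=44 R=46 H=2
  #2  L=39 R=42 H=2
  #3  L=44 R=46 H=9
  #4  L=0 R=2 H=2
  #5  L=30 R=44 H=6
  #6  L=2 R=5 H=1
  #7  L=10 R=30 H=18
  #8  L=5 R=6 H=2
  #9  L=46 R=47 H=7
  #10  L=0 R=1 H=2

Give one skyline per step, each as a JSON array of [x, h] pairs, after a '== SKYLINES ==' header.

== SKYLINES ==
[[44,2],[46,0]]
[[39,2],[42,0],[44,2],[46,0]]
[[39,2],[42,0],[44,9],[46,0]]
[[0,2],[2,0],[39,2],[42,0],[44,9],[46,0]]
[[0,2],[2,0],[30,6],[44,9],[46,0]]
[[0,2],[2,1],[5,0],[30,6],[44,9],[46,0]]
[[0,2],[2,1],[5,0],[10,18],[30,6],[44,9],[46,0]]
[[0,2],[2,1],[5,2],[6,0],[10,18],[30,6],[44,9],[46,0]]
[[0,2],[2,1],[5,2],[6,0],[10,18],[30,6],[44,9],[46,7],[47,0]]
[[0,2],[2,1],[5,2],[6,0],[10,18],[30,6],[44,9],[46,7],[47,0]]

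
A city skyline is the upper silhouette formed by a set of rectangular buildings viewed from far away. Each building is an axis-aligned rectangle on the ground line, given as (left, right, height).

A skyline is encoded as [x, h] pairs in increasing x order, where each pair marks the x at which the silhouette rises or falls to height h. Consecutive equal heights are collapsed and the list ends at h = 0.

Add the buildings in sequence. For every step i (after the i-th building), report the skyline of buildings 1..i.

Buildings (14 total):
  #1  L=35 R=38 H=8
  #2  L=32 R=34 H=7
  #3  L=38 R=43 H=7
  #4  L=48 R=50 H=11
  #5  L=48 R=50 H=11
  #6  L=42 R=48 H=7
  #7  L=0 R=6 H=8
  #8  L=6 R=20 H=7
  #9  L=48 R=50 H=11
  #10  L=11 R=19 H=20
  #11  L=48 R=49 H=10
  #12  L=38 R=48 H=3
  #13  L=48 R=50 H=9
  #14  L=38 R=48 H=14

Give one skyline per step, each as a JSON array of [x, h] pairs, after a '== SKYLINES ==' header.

== SKYLINES ==
[[35,8],[38,0]]
[[32,7],[34,0],[35,8],[38,0]]
[[32,7],[34,0],[35,8],[38,7],[43,0]]
[[32,7],[34,0],[35,8],[38,7],[43,0],[48,11],[50,0]]
[[32,7],[34,0],[35,8],[38,7],[43,0],[48,11],[50,0]]
[[32,7],[34,0],[35,8],[38,7],[48,11],[50,0]]
[[0,8],[6,0],[32,7],[34,0],[35,8],[38,7],[48,11],[50,0]]
[[0,8],[6,7],[20,0],[32,7],[34,0],[35,8],[38,7],[48,11],[50,0]]
[[0,8],[6,7],[20,0],[32,7],[34,0],[35,8],[38,7],[48,11],[50,0]]
[[0,8],[6,7],[11,20],[19,7],[20,0],[32,7],[34,0],[35,8],[38,7],[48,11],[50,0]]
[[0,8],[6,7],[11,20],[19,7],[20,0],[32,7],[34,0],[35,8],[38,7],[48,11],[50,0]]
[[0,8],[6,7],[11,20],[19,7],[20,0],[32,7],[34,0],[35,8],[38,7],[48,11],[50,0]]
[[0,8],[6,7],[11,20],[19,7],[20,0],[32,7],[34,0],[35,8],[38,7],[48,11],[50,0]]
[[0,8],[6,7],[11,20],[19,7],[20,0],[32,7],[34,0],[35,8],[38,14],[48,11],[50,0]]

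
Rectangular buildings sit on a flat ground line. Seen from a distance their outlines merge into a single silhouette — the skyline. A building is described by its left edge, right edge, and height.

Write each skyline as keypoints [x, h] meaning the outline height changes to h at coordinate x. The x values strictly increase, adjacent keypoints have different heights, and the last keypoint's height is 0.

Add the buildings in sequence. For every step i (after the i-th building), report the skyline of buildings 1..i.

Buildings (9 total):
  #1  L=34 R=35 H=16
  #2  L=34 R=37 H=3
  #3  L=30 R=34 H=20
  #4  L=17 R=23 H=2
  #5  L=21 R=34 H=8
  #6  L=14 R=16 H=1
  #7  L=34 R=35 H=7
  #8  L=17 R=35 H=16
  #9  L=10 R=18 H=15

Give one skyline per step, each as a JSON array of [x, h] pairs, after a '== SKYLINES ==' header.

== SKYLINES ==
[[34,16],[35,0]]
[[34,16],[35,3],[37,0]]
[[30,20],[34,16],[35,3],[37,0]]
[[17,2],[23,0],[30,20],[34,16],[35,3],[37,0]]
[[17,2],[21,8],[30,20],[34,16],[35,3],[37,0]]
[[14,1],[16,0],[17,2],[21,8],[30,20],[34,16],[35,3],[37,0]]
[[14,1],[16,0],[17,2],[21,8],[30,20],[34,16],[35,3],[37,0]]
[[14,1],[16,0],[17,16],[30,20],[34,16],[35,3],[37,0]]
[[10,15],[17,16],[30,20],[34,16],[35,3],[37,0]]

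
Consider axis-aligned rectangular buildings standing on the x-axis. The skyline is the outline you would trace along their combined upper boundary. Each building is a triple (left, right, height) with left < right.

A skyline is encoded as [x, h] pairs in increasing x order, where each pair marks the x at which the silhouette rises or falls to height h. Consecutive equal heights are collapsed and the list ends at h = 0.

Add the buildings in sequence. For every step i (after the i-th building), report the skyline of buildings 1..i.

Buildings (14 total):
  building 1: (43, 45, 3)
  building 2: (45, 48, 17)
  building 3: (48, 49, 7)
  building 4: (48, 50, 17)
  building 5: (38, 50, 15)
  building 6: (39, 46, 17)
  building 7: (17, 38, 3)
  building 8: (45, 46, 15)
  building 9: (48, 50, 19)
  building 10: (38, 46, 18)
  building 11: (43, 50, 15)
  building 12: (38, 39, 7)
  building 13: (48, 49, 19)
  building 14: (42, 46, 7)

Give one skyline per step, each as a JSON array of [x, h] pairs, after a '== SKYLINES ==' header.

== SKYLINES ==
[[43,3],[45,0]]
[[43,3],[45,17],[48,0]]
[[43,3],[45,17],[48,7],[49,0]]
[[43,3],[45,17],[50,0]]
[[38,15],[45,17],[50,0]]
[[38,15],[39,17],[50,0]]
[[17,3],[38,15],[39,17],[50,0]]
[[17,3],[38,15],[39,17],[50,0]]
[[17,3],[38,15],[39,17],[48,19],[50,0]]
[[17,3],[38,18],[46,17],[48,19],[50,0]]
[[17,3],[38,18],[46,17],[48,19],[50,0]]
[[17,3],[38,18],[46,17],[48,19],[50,0]]
[[17,3],[38,18],[46,17],[48,19],[50,0]]
[[17,3],[38,18],[46,17],[48,19],[50,0]]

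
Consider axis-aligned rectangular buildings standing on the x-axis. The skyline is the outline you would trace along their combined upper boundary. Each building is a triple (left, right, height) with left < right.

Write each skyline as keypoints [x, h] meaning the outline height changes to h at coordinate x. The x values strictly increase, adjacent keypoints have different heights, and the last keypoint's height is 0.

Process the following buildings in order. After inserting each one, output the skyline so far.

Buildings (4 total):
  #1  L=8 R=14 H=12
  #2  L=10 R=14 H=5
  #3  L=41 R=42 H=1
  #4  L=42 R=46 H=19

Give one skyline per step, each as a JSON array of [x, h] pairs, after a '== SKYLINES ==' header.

== SKYLINES ==
[[8,12],[14,0]]
[[8,12],[14,0]]
[[8,12],[14,0],[41,1],[42,0]]
[[8,12],[14,0],[41,1],[42,19],[46,0]]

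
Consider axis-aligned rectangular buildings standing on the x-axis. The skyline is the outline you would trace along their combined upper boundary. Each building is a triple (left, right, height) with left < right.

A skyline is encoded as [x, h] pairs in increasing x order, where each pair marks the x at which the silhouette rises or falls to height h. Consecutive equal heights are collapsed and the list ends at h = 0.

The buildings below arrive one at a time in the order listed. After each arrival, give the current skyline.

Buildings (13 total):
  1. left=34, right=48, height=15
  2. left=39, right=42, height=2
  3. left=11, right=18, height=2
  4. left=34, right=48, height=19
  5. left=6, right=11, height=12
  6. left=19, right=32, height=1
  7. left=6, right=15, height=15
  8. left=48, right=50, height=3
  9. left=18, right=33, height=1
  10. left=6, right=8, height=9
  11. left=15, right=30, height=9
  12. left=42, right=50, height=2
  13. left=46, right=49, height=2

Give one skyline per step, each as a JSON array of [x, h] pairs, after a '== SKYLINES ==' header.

== SKYLINES ==
[[34,15],[48,0]]
[[34,15],[48,0]]
[[11,2],[18,0],[34,15],[48,0]]
[[11,2],[18,0],[34,19],[48,0]]
[[6,12],[11,2],[18,0],[34,19],[48,0]]
[[6,12],[11,2],[18,0],[19,1],[32,0],[34,19],[48,0]]
[[6,15],[15,2],[18,0],[19,1],[32,0],[34,19],[48,0]]
[[6,15],[15,2],[18,0],[19,1],[32,0],[34,19],[48,3],[50,0]]
[[6,15],[15,2],[18,1],[33,0],[34,19],[48,3],[50,0]]
[[6,15],[15,2],[18,1],[33,0],[34,19],[48,3],[50,0]]
[[6,15],[15,9],[30,1],[33,0],[34,19],[48,3],[50,0]]
[[6,15],[15,9],[30,1],[33,0],[34,19],[48,3],[50,0]]
[[6,15],[15,9],[30,1],[33,0],[34,19],[48,3],[50,0]]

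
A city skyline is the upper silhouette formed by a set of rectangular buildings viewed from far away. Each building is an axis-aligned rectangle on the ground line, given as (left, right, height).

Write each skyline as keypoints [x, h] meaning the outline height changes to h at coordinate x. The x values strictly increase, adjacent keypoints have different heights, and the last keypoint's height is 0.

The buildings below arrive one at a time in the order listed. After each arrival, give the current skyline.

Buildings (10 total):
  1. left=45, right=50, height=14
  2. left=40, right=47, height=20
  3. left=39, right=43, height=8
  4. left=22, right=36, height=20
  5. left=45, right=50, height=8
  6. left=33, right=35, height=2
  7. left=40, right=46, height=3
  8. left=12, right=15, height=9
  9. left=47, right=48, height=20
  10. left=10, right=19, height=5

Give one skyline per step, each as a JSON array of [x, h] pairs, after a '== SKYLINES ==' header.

== SKYLINES ==
[[45,14],[50,0]]
[[40,20],[47,14],[50,0]]
[[39,8],[40,20],[47,14],[50,0]]
[[22,20],[36,0],[39,8],[40,20],[47,14],[50,0]]
[[22,20],[36,0],[39,8],[40,20],[47,14],[50,0]]
[[22,20],[36,0],[39,8],[40,20],[47,14],[50,0]]
[[22,20],[36,0],[39,8],[40,20],[47,14],[50,0]]
[[12,9],[15,0],[22,20],[36,0],[39,8],[40,20],[47,14],[50,0]]
[[12,9],[15,0],[22,20],[36,0],[39,8],[40,20],[48,14],[50,0]]
[[10,5],[12,9],[15,5],[19,0],[22,20],[36,0],[39,8],[40,20],[48,14],[50,0]]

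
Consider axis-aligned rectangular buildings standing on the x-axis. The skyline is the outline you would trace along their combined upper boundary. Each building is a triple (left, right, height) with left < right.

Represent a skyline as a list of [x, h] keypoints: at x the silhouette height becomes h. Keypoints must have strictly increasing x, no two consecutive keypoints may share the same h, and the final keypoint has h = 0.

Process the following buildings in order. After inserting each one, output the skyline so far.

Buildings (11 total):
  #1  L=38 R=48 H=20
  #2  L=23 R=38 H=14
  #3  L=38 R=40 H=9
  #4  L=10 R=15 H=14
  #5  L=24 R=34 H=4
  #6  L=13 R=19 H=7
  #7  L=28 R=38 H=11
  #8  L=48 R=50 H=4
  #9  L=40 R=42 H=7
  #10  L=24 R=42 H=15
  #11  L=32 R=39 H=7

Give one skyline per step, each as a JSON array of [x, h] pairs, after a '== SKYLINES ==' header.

== SKYLINES ==
[[38,20],[48,0]]
[[23,14],[38,20],[48,0]]
[[23,14],[38,20],[48,0]]
[[10,14],[15,0],[23,14],[38,20],[48,0]]
[[10,14],[15,0],[23,14],[38,20],[48,0]]
[[10,14],[15,7],[19,0],[23,14],[38,20],[48,0]]
[[10,14],[15,7],[19,0],[23,14],[38,20],[48,0]]
[[10,14],[15,7],[19,0],[23,14],[38,20],[48,4],[50,0]]
[[10,14],[15,7],[19,0],[23,14],[38,20],[48,4],[50,0]]
[[10,14],[15,7],[19,0],[23,14],[24,15],[38,20],[48,4],[50,0]]
[[10,14],[15,7],[19,0],[23,14],[24,15],[38,20],[48,4],[50,0]]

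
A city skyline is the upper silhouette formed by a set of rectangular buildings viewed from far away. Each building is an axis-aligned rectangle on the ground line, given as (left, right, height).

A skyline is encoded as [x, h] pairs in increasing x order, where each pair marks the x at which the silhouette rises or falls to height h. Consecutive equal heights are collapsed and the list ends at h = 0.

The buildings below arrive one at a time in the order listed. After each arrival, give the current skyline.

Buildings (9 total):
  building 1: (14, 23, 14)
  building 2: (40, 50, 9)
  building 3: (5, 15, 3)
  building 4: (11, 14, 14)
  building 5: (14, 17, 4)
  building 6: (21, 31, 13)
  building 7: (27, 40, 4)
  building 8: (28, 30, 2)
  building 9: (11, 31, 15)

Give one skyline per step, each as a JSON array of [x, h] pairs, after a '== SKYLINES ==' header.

== SKYLINES ==
[[14,14],[23,0]]
[[14,14],[23,0],[40,9],[50,0]]
[[5,3],[14,14],[23,0],[40,9],[50,0]]
[[5,3],[11,14],[23,0],[40,9],[50,0]]
[[5,3],[11,14],[23,0],[40,9],[50,0]]
[[5,3],[11,14],[23,13],[31,0],[40,9],[50,0]]
[[5,3],[11,14],[23,13],[31,4],[40,9],[50,0]]
[[5,3],[11,14],[23,13],[31,4],[40,9],[50,0]]
[[5,3],[11,15],[31,4],[40,9],[50,0]]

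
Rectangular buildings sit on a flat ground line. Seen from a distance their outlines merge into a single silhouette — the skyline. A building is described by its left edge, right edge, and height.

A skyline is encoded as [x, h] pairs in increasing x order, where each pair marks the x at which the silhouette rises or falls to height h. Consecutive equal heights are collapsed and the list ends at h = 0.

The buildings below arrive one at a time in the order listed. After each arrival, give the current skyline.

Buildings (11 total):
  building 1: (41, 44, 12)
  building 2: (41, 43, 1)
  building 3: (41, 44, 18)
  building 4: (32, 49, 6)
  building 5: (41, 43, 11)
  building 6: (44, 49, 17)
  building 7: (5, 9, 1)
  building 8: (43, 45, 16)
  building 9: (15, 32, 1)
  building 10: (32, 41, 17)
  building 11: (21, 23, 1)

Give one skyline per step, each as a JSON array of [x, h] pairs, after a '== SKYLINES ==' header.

== SKYLINES ==
[[41,12],[44,0]]
[[41,12],[44,0]]
[[41,18],[44,0]]
[[32,6],[41,18],[44,6],[49,0]]
[[32,6],[41,18],[44,6],[49,0]]
[[32,6],[41,18],[44,17],[49,0]]
[[5,1],[9,0],[32,6],[41,18],[44,17],[49,0]]
[[5,1],[9,0],[32,6],[41,18],[44,17],[49,0]]
[[5,1],[9,0],[15,1],[32,6],[41,18],[44,17],[49,0]]
[[5,1],[9,0],[15,1],[32,17],[41,18],[44,17],[49,0]]
[[5,1],[9,0],[15,1],[32,17],[41,18],[44,17],[49,0]]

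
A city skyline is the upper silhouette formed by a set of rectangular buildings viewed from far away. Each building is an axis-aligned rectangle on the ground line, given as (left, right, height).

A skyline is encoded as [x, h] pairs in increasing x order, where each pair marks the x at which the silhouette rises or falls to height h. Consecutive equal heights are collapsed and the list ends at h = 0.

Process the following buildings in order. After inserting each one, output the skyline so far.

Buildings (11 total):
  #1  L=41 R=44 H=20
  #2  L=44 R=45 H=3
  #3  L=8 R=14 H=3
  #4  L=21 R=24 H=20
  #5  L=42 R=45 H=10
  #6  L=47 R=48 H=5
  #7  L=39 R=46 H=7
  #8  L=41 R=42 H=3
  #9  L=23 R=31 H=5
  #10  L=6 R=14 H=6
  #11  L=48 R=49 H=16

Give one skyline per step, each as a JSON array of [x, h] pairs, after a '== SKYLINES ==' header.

== SKYLINES ==
[[41,20],[44,0]]
[[41,20],[44,3],[45,0]]
[[8,3],[14,0],[41,20],[44,3],[45,0]]
[[8,3],[14,0],[21,20],[24,0],[41,20],[44,3],[45,0]]
[[8,3],[14,0],[21,20],[24,0],[41,20],[44,10],[45,0]]
[[8,3],[14,0],[21,20],[24,0],[41,20],[44,10],[45,0],[47,5],[48,0]]
[[8,3],[14,0],[21,20],[24,0],[39,7],[41,20],[44,10],[45,7],[46,0],[47,5],[48,0]]
[[8,3],[14,0],[21,20],[24,0],[39,7],[41,20],[44,10],[45,7],[46,0],[47,5],[48,0]]
[[8,3],[14,0],[21,20],[24,5],[31,0],[39,7],[41,20],[44,10],[45,7],[46,0],[47,5],[48,0]]
[[6,6],[14,0],[21,20],[24,5],[31,0],[39,7],[41,20],[44,10],[45,7],[46,0],[47,5],[48,0]]
[[6,6],[14,0],[21,20],[24,5],[31,0],[39,7],[41,20],[44,10],[45,7],[46,0],[47,5],[48,16],[49,0]]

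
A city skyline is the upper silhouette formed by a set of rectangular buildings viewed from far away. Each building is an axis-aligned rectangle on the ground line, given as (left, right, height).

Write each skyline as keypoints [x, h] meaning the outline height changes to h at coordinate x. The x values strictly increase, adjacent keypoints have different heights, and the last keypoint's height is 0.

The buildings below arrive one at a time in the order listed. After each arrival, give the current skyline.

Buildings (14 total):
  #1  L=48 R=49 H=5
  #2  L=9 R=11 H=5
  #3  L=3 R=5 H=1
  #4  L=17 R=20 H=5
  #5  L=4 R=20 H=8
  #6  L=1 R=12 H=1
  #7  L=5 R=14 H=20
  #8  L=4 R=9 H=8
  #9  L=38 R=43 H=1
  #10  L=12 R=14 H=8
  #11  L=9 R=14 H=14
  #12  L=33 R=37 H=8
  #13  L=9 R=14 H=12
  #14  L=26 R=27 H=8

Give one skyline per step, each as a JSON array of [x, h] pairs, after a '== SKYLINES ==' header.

== SKYLINES ==
[[48,5],[49,0]]
[[9,5],[11,0],[48,5],[49,0]]
[[3,1],[5,0],[9,5],[11,0],[48,5],[49,0]]
[[3,1],[5,0],[9,5],[11,0],[17,5],[20,0],[48,5],[49,0]]
[[3,1],[4,8],[20,0],[48,5],[49,0]]
[[1,1],[4,8],[20,0],[48,5],[49,0]]
[[1,1],[4,8],[5,20],[14,8],[20,0],[48,5],[49,0]]
[[1,1],[4,8],[5,20],[14,8],[20,0],[48,5],[49,0]]
[[1,1],[4,8],[5,20],[14,8],[20,0],[38,1],[43,0],[48,5],[49,0]]
[[1,1],[4,8],[5,20],[14,8],[20,0],[38,1],[43,0],[48,5],[49,0]]
[[1,1],[4,8],[5,20],[14,8],[20,0],[38,1],[43,0],[48,5],[49,0]]
[[1,1],[4,8],[5,20],[14,8],[20,0],[33,8],[37,0],[38,1],[43,0],[48,5],[49,0]]
[[1,1],[4,8],[5,20],[14,8],[20,0],[33,8],[37,0],[38,1],[43,0],[48,5],[49,0]]
[[1,1],[4,8],[5,20],[14,8],[20,0],[26,8],[27,0],[33,8],[37,0],[38,1],[43,0],[48,5],[49,0]]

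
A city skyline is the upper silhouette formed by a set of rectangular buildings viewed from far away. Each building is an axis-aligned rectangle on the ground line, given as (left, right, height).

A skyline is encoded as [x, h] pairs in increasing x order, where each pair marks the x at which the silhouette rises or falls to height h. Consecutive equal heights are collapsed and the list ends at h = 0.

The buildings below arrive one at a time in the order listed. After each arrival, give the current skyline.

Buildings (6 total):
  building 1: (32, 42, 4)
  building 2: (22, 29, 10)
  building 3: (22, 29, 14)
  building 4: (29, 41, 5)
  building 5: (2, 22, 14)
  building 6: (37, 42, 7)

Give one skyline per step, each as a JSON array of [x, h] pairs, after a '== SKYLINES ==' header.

== SKYLINES ==
[[32,4],[42,0]]
[[22,10],[29,0],[32,4],[42,0]]
[[22,14],[29,0],[32,4],[42,0]]
[[22,14],[29,5],[41,4],[42,0]]
[[2,14],[29,5],[41,4],[42,0]]
[[2,14],[29,5],[37,7],[42,0]]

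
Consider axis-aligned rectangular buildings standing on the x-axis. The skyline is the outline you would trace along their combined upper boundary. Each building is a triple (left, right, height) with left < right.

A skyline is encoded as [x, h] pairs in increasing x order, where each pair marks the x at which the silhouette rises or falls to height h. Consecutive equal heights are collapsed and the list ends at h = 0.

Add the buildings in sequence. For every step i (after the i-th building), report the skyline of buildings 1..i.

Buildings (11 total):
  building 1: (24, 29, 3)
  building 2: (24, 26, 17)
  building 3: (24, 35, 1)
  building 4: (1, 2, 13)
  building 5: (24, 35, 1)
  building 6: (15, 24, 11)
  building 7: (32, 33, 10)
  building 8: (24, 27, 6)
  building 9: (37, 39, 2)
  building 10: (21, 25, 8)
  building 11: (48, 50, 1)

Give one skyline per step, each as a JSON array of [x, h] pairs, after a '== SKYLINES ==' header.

== SKYLINES ==
[[24,3],[29,0]]
[[24,17],[26,3],[29,0]]
[[24,17],[26,3],[29,1],[35,0]]
[[1,13],[2,0],[24,17],[26,3],[29,1],[35,0]]
[[1,13],[2,0],[24,17],[26,3],[29,1],[35,0]]
[[1,13],[2,0],[15,11],[24,17],[26,3],[29,1],[35,0]]
[[1,13],[2,0],[15,11],[24,17],[26,3],[29,1],[32,10],[33,1],[35,0]]
[[1,13],[2,0],[15,11],[24,17],[26,6],[27,3],[29,1],[32,10],[33,1],[35,0]]
[[1,13],[2,0],[15,11],[24,17],[26,6],[27,3],[29,1],[32,10],[33,1],[35,0],[37,2],[39,0]]
[[1,13],[2,0],[15,11],[24,17],[26,6],[27,3],[29,1],[32,10],[33,1],[35,0],[37,2],[39,0]]
[[1,13],[2,0],[15,11],[24,17],[26,6],[27,3],[29,1],[32,10],[33,1],[35,0],[37,2],[39,0],[48,1],[50,0]]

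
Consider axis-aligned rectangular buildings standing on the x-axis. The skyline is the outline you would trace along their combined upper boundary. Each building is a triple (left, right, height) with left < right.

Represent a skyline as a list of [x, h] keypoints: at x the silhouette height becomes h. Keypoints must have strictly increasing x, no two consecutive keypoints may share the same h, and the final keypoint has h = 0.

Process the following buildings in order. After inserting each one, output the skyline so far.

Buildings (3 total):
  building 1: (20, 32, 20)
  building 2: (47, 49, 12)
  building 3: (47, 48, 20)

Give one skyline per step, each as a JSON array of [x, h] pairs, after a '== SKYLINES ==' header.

== SKYLINES ==
[[20,20],[32,0]]
[[20,20],[32,0],[47,12],[49,0]]
[[20,20],[32,0],[47,20],[48,12],[49,0]]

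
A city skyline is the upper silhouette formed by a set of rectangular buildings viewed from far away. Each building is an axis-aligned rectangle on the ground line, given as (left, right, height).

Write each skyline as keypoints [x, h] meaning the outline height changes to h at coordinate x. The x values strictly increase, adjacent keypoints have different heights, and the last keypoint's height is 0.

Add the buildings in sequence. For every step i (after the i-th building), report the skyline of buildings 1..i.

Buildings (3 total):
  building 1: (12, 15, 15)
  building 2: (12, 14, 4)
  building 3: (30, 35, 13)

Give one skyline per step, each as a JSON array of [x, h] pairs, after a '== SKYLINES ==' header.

== SKYLINES ==
[[12,15],[15,0]]
[[12,15],[15,0]]
[[12,15],[15,0],[30,13],[35,0]]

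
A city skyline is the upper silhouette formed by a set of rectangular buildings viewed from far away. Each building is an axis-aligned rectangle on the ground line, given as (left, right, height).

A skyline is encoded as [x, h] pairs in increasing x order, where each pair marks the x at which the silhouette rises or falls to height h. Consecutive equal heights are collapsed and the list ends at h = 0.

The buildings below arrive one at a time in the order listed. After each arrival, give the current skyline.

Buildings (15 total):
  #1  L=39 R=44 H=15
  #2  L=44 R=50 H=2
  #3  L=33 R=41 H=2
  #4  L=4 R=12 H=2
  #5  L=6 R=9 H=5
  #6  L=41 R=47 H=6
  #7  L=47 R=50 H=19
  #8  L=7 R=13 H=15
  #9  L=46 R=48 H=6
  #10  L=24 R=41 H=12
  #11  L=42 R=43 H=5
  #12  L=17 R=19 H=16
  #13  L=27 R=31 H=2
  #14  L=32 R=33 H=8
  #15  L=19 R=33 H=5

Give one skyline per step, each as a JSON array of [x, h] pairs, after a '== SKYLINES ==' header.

== SKYLINES ==
[[39,15],[44,0]]
[[39,15],[44,2],[50,0]]
[[33,2],[39,15],[44,2],[50,0]]
[[4,2],[12,0],[33,2],[39,15],[44,2],[50,0]]
[[4,2],[6,5],[9,2],[12,0],[33,2],[39,15],[44,2],[50,0]]
[[4,2],[6,5],[9,2],[12,0],[33,2],[39,15],[44,6],[47,2],[50,0]]
[[4,2],[6,5],[9,2],[12,0],[33,2],[39,15],[44,6],[47,19],[50,0]]
[[4,2],[6,5],[7,15],[13,0],[33,2],[39,15],[44,6],[47,19],[50,0]]
[[4,2],[6,5],[7,15],[13,0],[33,2],[39,15],[44,6],[47,19],[50,0]]
[[4,2],[6,5],[7,15],[13,0],[24,12],[39,15],[44,6],[47,19],[50,0]]
[[4,2],[6,5],[7,15],[13,0],[24,12],[39,15],[44,6],[47,19],[50,0]]
[[4,2],[6,5],[7,15],[13,0],[17,16],[19,0],[24,12],[39,15],[44,6],[47,19],[50,0]]
[[4,2],[6,5],[7,15],[13,0],[17,16],[19,0],[24,12],[39,15],[44,6],[47,19],[50,0]]
[[4,2],[6,5],[7,15],[13,0],[17,16],[19,0],[24,12],[39,15],[44,6],[47,19],[50,0]]
[[4,2],[6,5],[7,15],[13,0],[17,16],[19,5],[24,12],[39,15],[44,6],[47,19],[50,0]]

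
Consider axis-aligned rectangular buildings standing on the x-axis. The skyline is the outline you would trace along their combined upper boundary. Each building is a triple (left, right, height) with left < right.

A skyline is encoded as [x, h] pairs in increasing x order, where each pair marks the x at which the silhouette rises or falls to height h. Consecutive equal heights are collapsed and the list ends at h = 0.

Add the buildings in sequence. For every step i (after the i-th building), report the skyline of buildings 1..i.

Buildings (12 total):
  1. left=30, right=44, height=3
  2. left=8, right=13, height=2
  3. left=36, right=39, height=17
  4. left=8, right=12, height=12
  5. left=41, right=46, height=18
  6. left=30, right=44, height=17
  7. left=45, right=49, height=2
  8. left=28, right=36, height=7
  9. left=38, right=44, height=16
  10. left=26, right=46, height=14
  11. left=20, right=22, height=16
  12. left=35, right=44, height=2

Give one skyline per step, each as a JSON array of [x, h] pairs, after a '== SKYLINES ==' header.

== SKYLINES ==
[[30,3],[44,0]]
[[8,2],[13,0],[30,3],[44,0]]
[[8,2],[13,0],[30,3],[36,17],[39,3],[44,0]]
[[8,12],[12,2],[13,0],[30,3],[36,17],[39,3],[44,0]]
[[8,12],[12,2],[13,0],[30,3],[36,17],[39,3],[41,18],[46,0]]
[[8,12],[12,2],[13,0],[30,17],[41,18],[46,0]]
[[8,12],[12,2],[13,0],[30,17],[41,18],[46,2],[49,0]]
[[8,12],[12,2],[13,0],[28,7],[30,17],[41,18],[46,2],[49,0]]
[[8,12],[12,2],[13,0],[28,7],[30,17],[41,18],[46,2],[49,0]]
[[8,12],[12,2],[13,0],[26,14],[30,17],[41,18],[46,2],[49,0]]
[[8,12],[12,2],[13,0],[20,16],[22,0],[26,14],[30,17],[41,18],[46,2],[49,0]]
[[8,12],[12,2],[13,0],[20,16],[22,0],[26,14],[30,17],[41,18],[46,2],[49,0]]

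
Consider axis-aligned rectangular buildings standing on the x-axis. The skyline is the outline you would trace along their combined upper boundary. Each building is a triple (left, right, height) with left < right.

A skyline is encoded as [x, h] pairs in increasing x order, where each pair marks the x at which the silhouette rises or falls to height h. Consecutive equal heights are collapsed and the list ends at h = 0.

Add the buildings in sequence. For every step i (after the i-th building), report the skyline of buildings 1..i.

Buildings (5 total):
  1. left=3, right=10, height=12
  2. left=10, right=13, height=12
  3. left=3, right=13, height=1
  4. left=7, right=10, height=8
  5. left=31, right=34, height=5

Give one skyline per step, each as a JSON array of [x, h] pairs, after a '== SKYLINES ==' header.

== SKYLINES ==
[[3,12],[10,0]]
[[3,12],[13,0]]
[[3,12],[13,0]]
[[3,12],[13,0]]
[[3,12],[13,0],[31,5],[34,0]]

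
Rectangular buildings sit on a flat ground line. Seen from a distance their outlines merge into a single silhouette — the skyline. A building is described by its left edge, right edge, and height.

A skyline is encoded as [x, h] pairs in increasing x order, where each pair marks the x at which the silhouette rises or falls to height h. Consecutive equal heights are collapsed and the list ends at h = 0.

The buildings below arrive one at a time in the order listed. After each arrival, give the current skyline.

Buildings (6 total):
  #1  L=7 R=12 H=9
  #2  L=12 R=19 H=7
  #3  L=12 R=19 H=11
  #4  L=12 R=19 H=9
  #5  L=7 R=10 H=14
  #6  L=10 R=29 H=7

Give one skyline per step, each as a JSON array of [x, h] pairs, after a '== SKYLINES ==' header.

== SKYLINES ==
[[7,9],[12,0]]
[[7,9],[12,7],[19,0]]
[[7,9],[12,11],[19,0]]
[[7,9],[12,11],[19,0]]
[[7,14],[10,9],[12,11],[19,0]]
[[7,14],[10,9],[12,11],[19,7],[29,0]]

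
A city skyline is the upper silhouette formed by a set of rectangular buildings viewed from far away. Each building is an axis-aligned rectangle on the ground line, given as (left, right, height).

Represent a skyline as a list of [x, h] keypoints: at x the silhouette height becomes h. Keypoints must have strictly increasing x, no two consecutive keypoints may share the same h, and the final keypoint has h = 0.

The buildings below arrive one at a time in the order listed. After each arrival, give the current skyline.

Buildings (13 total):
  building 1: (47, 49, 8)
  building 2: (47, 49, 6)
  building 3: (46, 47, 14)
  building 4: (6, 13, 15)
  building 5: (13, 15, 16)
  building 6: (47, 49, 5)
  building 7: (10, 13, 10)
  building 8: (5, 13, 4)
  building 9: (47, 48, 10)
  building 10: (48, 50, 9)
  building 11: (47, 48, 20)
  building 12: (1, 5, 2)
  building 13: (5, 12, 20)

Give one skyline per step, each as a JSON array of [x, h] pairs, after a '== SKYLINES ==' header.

== SKYLINES ==
[[47,8],[49,0]]
[[47,8],[49,0]]
[[46,14],[47,8],[49,0]]
[[6,15],[13,0],[46,14],[47,8],[49,0]]
[[6,15],[13,16],[15,0],[46,14],[47,8],[49,0]]
[[6,15],[13,16],[15,0],[46,14],[47,8],[49,0]]
[[6,15],[13,16],[15,0],[46,14],[47,8],[49,0]]
[[5,4],[6,15],[13,16],[15,0],[46,14],[47,8],[49,0]]
[[5,4],[6,15],[13,16],[15,0],[46,14],[47,10],[48,8],[49,0]]
[[5,4],[6,15],[13,16],[15,0],[46,14],[47,10],[48,9],[50,0]]
[[5,4],[6,15],[13,16],[15,0],[46,14],[47,20],[48,9],[50,0]]
[[1,2],[5,4],[6,15],[13,16],[15,0],[46,14],[47,20],[48,9],[50,0]]
[[1,2],[5,20],[12,15],[13,16],[15,0],[46,14],[47,20],[48,9],[50,0]]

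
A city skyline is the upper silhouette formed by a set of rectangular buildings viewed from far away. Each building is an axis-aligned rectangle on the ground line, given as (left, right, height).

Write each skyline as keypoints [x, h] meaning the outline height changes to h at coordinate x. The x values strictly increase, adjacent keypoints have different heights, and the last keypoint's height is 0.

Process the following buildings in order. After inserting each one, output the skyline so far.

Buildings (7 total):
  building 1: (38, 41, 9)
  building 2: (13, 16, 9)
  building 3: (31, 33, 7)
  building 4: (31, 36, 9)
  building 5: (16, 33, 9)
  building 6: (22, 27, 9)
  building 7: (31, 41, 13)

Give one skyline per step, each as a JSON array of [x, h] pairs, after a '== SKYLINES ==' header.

== SKYLINES ==
[[38,9],[41,0]]
[[13,9],[16,0],[38,9],[41,0]]
[[13,9],[16,0],[31,7],[33,0],[38,9],[41,0]]
[[13,9],[16,0],[31,9],[36,0],[38,9],[41,0]]
[[13,9],[36,0],[38,9],[41,0]]
[[13,9],[36,0],[38,9],[41,0]]
[[13,9],[31,13],[41,0]]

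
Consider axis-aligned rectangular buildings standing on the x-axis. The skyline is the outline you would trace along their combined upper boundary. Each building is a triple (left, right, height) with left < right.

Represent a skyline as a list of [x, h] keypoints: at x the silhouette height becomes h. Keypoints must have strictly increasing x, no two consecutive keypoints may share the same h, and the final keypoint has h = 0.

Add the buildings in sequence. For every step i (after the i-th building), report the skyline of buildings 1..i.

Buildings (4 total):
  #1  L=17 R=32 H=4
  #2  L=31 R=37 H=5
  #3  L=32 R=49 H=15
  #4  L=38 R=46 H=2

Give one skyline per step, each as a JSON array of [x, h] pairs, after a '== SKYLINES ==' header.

== SKYLINES ==
[[17,4],[32,0]]
[[17,4],[31,5],[37,0]]
[[17,4],[31,5],[32,15],[49,0]]
[[17,4],[31,5],[32,15],[49,0]]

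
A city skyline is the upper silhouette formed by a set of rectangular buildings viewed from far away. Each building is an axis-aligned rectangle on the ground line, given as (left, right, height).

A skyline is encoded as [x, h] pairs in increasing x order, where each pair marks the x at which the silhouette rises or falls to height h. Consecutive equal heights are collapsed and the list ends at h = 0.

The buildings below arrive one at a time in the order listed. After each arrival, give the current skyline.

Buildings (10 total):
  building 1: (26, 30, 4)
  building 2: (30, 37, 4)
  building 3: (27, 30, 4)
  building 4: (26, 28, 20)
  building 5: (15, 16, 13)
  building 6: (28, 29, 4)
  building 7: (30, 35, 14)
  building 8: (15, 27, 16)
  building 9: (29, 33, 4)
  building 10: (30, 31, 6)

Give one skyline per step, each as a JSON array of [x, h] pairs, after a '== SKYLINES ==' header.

== SKYLINES ==
[[26,4],[30,0]]
[[26,4],[37,0]]
[[26,4],[37,0]]
[[26,20],[28,4],[37,0]]
[[15,13],[16,0],[26,20],[28,4],[37,0]]
[[15,13],[16,0],[26,20],[28,4],[37,0]]
[[15,13],[16,0],[26,20],[28,4],[30,14],[35,4],[37,0]]
[[15,16],[26,20],[28,4],[30,14],[35,4],[37,0]]
[[15,16],[26,20],[28,4],[30,14],[35,4],[37,0]]
[[15,16],[26,20],[28,4],[30,14],[35,4],[37,0]]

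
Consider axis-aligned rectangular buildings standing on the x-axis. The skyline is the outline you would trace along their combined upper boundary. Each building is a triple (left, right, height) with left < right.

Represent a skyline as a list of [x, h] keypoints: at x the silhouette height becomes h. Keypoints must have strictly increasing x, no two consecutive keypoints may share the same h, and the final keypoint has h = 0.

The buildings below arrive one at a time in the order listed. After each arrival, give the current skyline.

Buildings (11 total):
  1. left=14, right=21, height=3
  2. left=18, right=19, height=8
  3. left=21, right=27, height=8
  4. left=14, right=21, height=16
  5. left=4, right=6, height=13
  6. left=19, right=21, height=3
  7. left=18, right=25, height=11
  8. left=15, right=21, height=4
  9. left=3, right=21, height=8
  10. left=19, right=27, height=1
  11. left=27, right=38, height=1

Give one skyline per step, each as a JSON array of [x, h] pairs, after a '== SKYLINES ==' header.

== SKYLINES ==
[[14,3],[21,0]]
[[14,3],[18,8],[19,3],[21,0]]
[[14,3],[18,8],[19,3],[21,8],[27,0]]
[[14,16],[21,8],[27,0]]
[[4,13],[6,0],[14,16],[21,8],[27,0]]
[[4,13],[6,0],[14,16],[21,8],[27,0]]
[[4,13],[6,0],[14,16],[21,11],[25,8],[27,0]]
[[4,13],[6,0],[14,16],[21,11],[25,8],[27,0]]
[[3,8],[4,13],[6,8],[14,16],[21,11],[25,8],[27,0]]
[[3,8],[4,13],[6,8],[14,16],[21,11],[25,8],[27,0]]
[[3,8],[4,13],[6,8],[14,16],[21,11],[25,8],[27,1],[38,0]]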